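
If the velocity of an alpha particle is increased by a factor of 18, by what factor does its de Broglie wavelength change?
The wavelength decreases by a factor of 18.

From λ = h/(mv), the wavelength is inversely proportional to velocity:

λ ∝ 1/v

If v → 18v, then λ → λ/18

When velocity is increased by a factor of 18, the wavelength decreases by a factor of 18.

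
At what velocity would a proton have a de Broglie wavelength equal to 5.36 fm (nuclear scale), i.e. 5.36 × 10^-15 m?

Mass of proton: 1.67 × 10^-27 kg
7.40 × 10^7 m/s

From λ = h/(mv), solve for v:

v = h/(mλ)
v = (6.626 × 10^-34 J·s) / (1.67 × 10^-27 kg × 5.36 × 10^-15 m)
v = 7.40 × 10^7 m/s

Note: This velocity is 24.7% of the speed of light, so relativistic corrections would be needed for a more accurate calculation.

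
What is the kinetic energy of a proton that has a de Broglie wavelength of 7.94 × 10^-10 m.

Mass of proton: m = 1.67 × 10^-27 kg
2.09 × 10^-22 J (or 1.30 × 10^-3 eV)

From λ = h/√(2mKE), we solve for KE:

λ² = h²/(2mKE)
KE = h²/(2mλ²)
KE = (6.626 × 10^-34 J·s)² / (2 × 1.67 × 10^-27 kg × (7.94 × 10^-10 m)²)
KE = 2.09 × 10^-22 J
KE = 1.30 × 10^-3 eV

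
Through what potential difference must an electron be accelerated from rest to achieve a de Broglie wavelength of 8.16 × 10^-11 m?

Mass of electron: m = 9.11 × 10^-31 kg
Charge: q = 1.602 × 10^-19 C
226 V

From λ = h/√(2mqV), we solve for V:

λ² = h²/(2mqV)
V = h²/(2mqλ²)
V = (6.626 × 10^-34 J·s)² / (2 × 9.11 × 10^-31 kg × 1.602 × 10^-19 C × (8.16 × 10^-11 m)²)
V = 226 V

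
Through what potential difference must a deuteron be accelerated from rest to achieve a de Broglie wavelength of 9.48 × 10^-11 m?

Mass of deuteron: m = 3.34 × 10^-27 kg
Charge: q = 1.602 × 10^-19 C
4.57 × 10^-2 V

From λ = h/√(2mqV), we solve for V:

λ² = h²/(2mqV)
V = h²/(2mqλ²)
V = (6.626 × 10^-34 J·s)² / (2 × 3.34 × 10^-27 kg × 1.602 × 10^-19 C × (9.48 × 10^-11 m)²)
V = 4.57 × 10^-2 V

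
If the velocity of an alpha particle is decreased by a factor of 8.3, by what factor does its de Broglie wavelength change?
The wavelength increases by a factor of 8.3.

From λ = h/(mv), the wavelength is inversely proportional to velocity:

λ ∝ 1/v

If v → v/8.3, then λ → 8.3λ

When velocity is decreased by a factor of 8.3, the wavelength increases by a factor of 8.3.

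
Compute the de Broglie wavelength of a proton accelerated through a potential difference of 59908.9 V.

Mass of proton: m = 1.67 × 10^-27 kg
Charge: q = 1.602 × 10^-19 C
1.17 × 10^-13 m

When a particle is accelerated through voltage V, it gains kinetic energy KE = qV.

The de Broglie wavelength is then λ = h/√(2mqV):

λ = h/√(2mqV)
λ = (6.626 × 10^-34 J·s) / √(2 × 1.67 × 10^-27 kg × 1.602 × 10^-19 C × 59908.9 V)
λ = 1.17 × 10^-13 m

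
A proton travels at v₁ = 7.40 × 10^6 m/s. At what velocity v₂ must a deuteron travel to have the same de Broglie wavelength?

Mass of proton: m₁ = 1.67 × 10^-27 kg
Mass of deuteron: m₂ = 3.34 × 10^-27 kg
v₂ = 3.70 × 10^6 m/s

For equal de Broglie wavelengths: λ₁ = λ₂

h/(m₁v₁) = h/(m₂v₂)
m₁v₁ = m₂v₂
v₂ = v₁ · (m₁/m₂)

v₂ = 7.40 × 10^6 m/s × (1.67 × 10^-27 kg / 3.34 × 10^-27 kg)
v₂ = 3.70 × 10^6 m/s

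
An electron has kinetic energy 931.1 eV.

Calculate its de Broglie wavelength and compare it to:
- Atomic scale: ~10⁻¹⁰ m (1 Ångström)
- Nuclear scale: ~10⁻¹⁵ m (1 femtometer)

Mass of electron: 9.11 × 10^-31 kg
λ = 4.02 × 10^-11 m, which is between nuclear and atomic scales.

Using λ = h/√(2mKE):

KE = 931.1 eV = 1.492 × 10^-16 J

λ = h/√(2mKE)
λ = (6.626 × 10^-34 J·s) / √(2 × 9.11 × 10^-31 kg × 1.492 × 10^-16 J)
λ = 4.02 × 10^-11 m

Comparison:
- Atomic scale (10⁻¹⁰ m): λ is 0.4× this size
- Nuclear scale (10⁻¹⁵ m): λ is 4e+04× this size

The wavelength is between nuclear and atomic scales.

This wavelength is appropriate for probing atomic structure but too large for nuclear physics experiments.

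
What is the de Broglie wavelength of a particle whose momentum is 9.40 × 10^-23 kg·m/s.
7.05 × 10^-12 m

Using the de Broglie relation λ = h/p:

λ = h/p
λ = (6.626 × 10^-34 J·s) / (9.40 × 10^-23 kg·m/s)
λ = 7.05 × 10^-12 m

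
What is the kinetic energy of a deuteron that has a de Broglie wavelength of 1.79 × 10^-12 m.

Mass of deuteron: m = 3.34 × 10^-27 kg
2.05 × 10^-17 J (or 128 eV)

From λ = h/√(2mKE), we solve for KE:

λ² = h²/(2mKE)
KE = h²/(2mλ²)
KE = (6.626 × 10^-34 J·s)² / (2 × 3.34 × 10^-27 kg × (1.79 × 10^-12 m)²)
KE = 2.05 × 10^-17 J
KE = 128 eV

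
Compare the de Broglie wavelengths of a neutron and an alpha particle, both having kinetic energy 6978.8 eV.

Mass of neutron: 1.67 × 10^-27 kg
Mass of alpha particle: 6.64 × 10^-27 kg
The neutron has the longer wavelength.

Using λ = h/√(2mKE):

For neutron: λ₁ = h/√(2m₁KE) = 3.43 × 10^-13 m
For alpha particle: λ₂ = h/√(2m₂KE) = 1.72 × 10^-13 m

Since λ ∝ 1/√m at constant kinetic energy, the lighter particle has the longer wavelength.

The neutron has the longer de Broglie wavelength.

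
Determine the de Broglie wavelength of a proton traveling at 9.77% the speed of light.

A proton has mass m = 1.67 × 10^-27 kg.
1.35 × 10^-14 m

Using the de Broglie relation λ = h/(mv):

v = 9.77% × c = 2.929 × 10^7 m/s

λ = h/(mv)
λ = (6.626 × 10^-34 J·s) / (1.67 × 10^-27 kg × 2.929 × 10^7 m/s)
λ = 1.35 × 10^-14 m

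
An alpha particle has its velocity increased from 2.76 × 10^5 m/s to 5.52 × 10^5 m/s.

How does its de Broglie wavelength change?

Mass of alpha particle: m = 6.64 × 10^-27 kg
The wavelength decreases by a factor of 2.

Using λ = h/(mv):

Initial wavelength: λ₁ = h/(mv₁) = 3.62 × 10^-13 m
Final wavelength: λ₂ = h/(mv₂) = 1.81 × 10^-13 m

Since λ ∝ 1/v, when velocity increases by a factor of 2, the wavelength decreases by a factor of 2.

λ₂/λ₁ = v₁/v₂ = 1/2

The wavelength decreases by a factor of 2.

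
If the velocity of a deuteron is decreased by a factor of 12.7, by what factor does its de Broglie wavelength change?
The wavelength increases by a factor of 12.7.

From λ = h/(mv), the wavelength is inversely proportional to velocity:

λ ∝ 1/v

If v → v/12.7, then λ → 12.7λ

When velocity is decreased by a factor of 12.7, the wavelength increases by a factor of 12.7.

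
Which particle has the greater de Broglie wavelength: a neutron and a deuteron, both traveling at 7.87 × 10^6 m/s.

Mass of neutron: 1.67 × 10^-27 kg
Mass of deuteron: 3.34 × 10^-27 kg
The neutron has the longer wavelength.

Using λ = h/(mv), since both particles have the same velocity, the wavelength depends only on mass.

For neutron: λ₁ = h/(m₁v) = 5.04 × 10^-14 m
For deuteron: λ₂ = h/(m₂v) = 2.52 × 10^-14 m

Since λ ∝ 1/m at constant velocity, the lighter particle has the longer wavelength.

The neutron has the longer de Broglie wavelength.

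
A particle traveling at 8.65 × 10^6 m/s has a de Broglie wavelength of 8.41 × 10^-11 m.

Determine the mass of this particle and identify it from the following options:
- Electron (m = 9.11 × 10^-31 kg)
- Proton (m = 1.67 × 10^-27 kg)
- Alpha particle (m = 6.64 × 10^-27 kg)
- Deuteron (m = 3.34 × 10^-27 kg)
The particle is an electron.

From λ = h/(mv), solve for mass:

m = h/(λv)
m = (6.626 × 10^-34 J·s) / (8.41 × 10^-11 m × 8.65 × 10^6 m/s)
m = 9.11 × 10^-31 kg

Comparing with the listed masses, this is closest to an electron.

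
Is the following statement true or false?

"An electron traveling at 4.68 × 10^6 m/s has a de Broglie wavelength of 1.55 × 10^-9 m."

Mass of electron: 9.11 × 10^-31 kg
False

The claim is incorrect.

Using λ = h/(mv):
λ = (6.626 × 10^-34 J·s) / (9.11 × 10^-31 kg × 4.68 × 10^6 m/s)
λ = 1.55 × 10^-10 m

The actual wavelength differs from the claimed 1.55 × 10^-9 m.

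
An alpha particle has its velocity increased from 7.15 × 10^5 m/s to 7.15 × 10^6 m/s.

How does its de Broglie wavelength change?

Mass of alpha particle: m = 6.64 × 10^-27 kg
The wavelength decreases by a factor of 10.

Using λ = h/(mv):

Initial wavelength: λ₁ = h/(mv₁) = 1.40 × 10^-13 m
Final wavelength: λ₂ = h/(mv₂) = 1.40 × 10^-14 m

Since λ ∝ 1/v, when velocity increases by a factor of 10, the wavelength decreases by a factor of 10.

λ₂/λ₁ = v₁/v₂ = 1/10

The wavelength decreases by a factor of 10.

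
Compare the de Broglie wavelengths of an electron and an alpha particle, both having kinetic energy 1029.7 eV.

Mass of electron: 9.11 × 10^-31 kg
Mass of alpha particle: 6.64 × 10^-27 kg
The electron has the longer wavelength.

Using λ = h/√(2mKE):

For electron: λ₁ = h/√(2m₁KE) = 3.82 × 10^-11 m
For alpha particle: λ₂ = h/√(2m₂KE) = 4.48 × 10^-13 m

Since λ ∝ 1/√m at constant kinetic energy, the lighter particle has the longer wavelength.

The electron has the longer de Broglie wavelength.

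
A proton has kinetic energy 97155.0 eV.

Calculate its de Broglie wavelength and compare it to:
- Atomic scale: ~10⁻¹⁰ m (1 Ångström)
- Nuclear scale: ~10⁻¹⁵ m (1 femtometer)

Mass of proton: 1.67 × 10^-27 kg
λ = 9.19 × 10^-14 m, which is between nuclear and atomic scales.

Using λ = h/√(2mKE):

KE = 97155.0 eV = 1.557 × 10^-14 J

λ = h/√(2mKE)
λ = (6.626 × 10^-34 J·s) / √(2 × 1.67 × 10^-27 kg × 1.557 × 10^-14 J)
λ = 9.19 × 10^-14 m

Comparison:
- Atomic scale (10⁻¹⁰ m): λ is 0.00092× this size
- Nuclear scale (10⁻¹⁵ m): λ is 92× this size

The wavelength is between nuclear and atomic scales.

This wavelength is appropriate for probing atomic structure but too large for nuclear physics experiments.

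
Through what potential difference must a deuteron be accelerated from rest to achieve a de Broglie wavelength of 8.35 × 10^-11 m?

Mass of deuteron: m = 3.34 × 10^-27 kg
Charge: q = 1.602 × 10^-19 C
5.88 × 10^-2 V

From λ = h/√(2mqV), we solve for V:

λ² = h²/(2mqV)
V = h²/(2mqλ²)
V = (6.626 × 10^-34 J·s)² / (2 × 3.34 × 10^-27 kg × 1.602 × 10^-19 C × (8.35 × 10^-11 m)²)
V = 5.88 × 10^-2 V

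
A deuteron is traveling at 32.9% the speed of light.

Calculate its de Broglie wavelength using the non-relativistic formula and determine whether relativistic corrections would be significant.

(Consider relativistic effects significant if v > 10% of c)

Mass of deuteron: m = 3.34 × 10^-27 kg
Yes, relativistic corrections are needed.

Using the non-relativistic de Broglie formula λ = h/(mv):

v = 32.9% × c = 9.863 × 10^7 m/s

λ = h/(mv)
λ = (6.626 × 10^-34 J·s) / (3.34 × 10^-27 kg × 9.863 × 10^7 m/s)
λ = 2.01 × 10^-15 m

Since v = 32.9% of c > 10% of c, relativistic corrections ARE significant and the actual wavelength would differ from this non-relativistic estimate.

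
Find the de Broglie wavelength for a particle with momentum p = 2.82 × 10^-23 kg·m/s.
2.35 × 10^-11 m

Using the de Broglie relation λ = h/p:

λ = h/p
λ = (6.626 × 10^-34 J·s) / (2.82 × 10^-23 kg·m/s)
λ = 2.35 × 10^-11 m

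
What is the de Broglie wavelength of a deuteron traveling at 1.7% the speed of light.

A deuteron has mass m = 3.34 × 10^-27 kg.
3.89 × 10^-14 m

Using the de Broglie relation λ = h/(mv):

v = 1.7% × c = 5.096 × 10^6 m/s

λ = h/(mv)
λ = (6.626 × 10^-34 J·s) / (3.34 × 10^-27 kg × 5.096 × 10^6 m/s)
λ = 3.89 × 10^-14 m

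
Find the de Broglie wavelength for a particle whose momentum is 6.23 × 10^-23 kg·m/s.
1.06 × 10^-11 m

Using the de Broglie relation λ = h/p:

λ = h/p
λ = (6.626 × 10^-34 J·s) / (6.23 × 10^-23 kg·m/s)
λ = 1.06 × 10^-11 m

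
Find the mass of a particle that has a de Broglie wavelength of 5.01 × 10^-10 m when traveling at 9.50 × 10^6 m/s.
1.39 × 10^-31 kg

From the de Broglie relation λ = h/(mv), we solve for m:

m = h/(λv)
m = (6.626 × 10^-34 J·s) / (5.01 × 10^-10 m × 9.50 × 10^6 m/s)
m = 1.39 × 10^-31 kg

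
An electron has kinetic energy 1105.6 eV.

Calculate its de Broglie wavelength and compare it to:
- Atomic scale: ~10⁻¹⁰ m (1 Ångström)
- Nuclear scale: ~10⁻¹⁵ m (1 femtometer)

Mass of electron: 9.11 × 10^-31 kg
λ = 3.69 × 10^-11 m, which is between nuclear and atomic scales.

Using λ = h/√(2mKE):

KE = 1105.6 eV = 1.771 × 10^-16 J

λ = h/√(2mKE)
λ = (6.626 × 10^-34 J·s) / √(2 × 9.11 × 10^-31 kg × 1.771 × 10^-16 J)
λ = 3.69 × 10^-11 m

Comparison:
- Atomic scale (10⁻¹⁰ m): λ is 0.37× this size
- Nuclear scale (10⁻¹⁵ m): λ is 3.7e+04× this size

The wavelength is between nuclear and atomic scales.

This wavelength is appropriate for probing atomic structure but too large for nuclear physics experiments.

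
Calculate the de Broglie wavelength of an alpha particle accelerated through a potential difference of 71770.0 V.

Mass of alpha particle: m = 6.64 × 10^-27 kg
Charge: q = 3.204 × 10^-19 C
3.79 × 10^-14 m

When a particle is accelerated through voltage V, it gains kinetic energy KE = qV.

The de Broglie wavelength is then λ = h/√(2mqV):

λ = h/√(2mqV)
λ = (6.626 × 10^-34 J·s) / √(2 × 6.64 × 10^-27 kg × 3.204 × 10^-19 C × 71770.0 V)
λ = 3.79 × 10^-14 m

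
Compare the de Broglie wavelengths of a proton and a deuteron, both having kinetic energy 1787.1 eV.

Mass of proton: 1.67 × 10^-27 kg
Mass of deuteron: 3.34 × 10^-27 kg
The proton has the longer wavelength.

Using λ = h/√(2mKE):

For proton: λ₁ = h/√(2m₁KE) = 6.78 × 10^-13 m
For deuteron: λ₂ = h/√(2m₂KE) = 4.79 × 10^-13 m

Since λ ∝ 1/√m at constant kinetic energy, the lighter particle has the longer wavelength.

The proton has the longer de Broglie wavelength.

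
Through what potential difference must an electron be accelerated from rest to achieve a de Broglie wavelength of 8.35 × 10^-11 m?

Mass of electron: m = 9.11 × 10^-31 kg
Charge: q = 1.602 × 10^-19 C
216 V

From λ = h/√(2mqV), we solve for V:

λ² = h²/(2mqV)
V = h²/(2mqλ²)
V = (6.626 × 10^-34 J·s)² / (2 × 9.11 × 10^-31 kg × 1.602 × 10^-19 C × (8.35 × 10^-11 m)²)
V = 216 V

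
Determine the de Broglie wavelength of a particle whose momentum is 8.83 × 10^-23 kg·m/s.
7.50 × 10^-12 m

Using the de Broglie relation λ = h/p:

λ = h/p
λ = (6.626 × 10^-34 J·s) / (8.83 × 10^-23 kg·m/s)
λ = 7.50 × 10^-12 m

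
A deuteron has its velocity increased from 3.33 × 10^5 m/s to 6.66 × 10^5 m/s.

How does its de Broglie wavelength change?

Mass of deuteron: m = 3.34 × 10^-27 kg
The wavelength decreases by a factor of 2.

Using λ = h/(mv):

Initial wavelength: λ₁ = h/(mv₁) = 5.96 × 10^-13 m
Final wavelength: λ₂ = h/(mv₂) = 2.98 × 10^-13 m

Since λ ∝ 1/v, when velocity increases by a factor of 2, the wavelength decreases by a factor of 2.

λ₂/λ₁ = v₁/v₂ = 1/2

The wavelength decreases by a factor of 2.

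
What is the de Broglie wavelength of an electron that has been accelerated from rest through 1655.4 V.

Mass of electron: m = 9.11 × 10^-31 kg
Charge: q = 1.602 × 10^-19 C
3.01 × 10^-11 m

When a particle is accelerated through voltage V, it gains kinetic energy KE = qV.

The de Broglie wavelength is then λ = h/√(2mqV):

λ = h/√(2mqV)
λ = (6.626 × 10^-34 J·s) / √(2 × 9.11 × 10^-31 kg × 1.602 × 10^-19 C × 1655.4 V)
λ = 3.01 × 10^-11 m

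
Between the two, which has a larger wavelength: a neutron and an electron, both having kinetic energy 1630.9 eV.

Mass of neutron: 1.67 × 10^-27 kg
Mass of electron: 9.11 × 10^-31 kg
The electron has the longer wavelength.

Using λ = h/√(2mKE):

For neutron: λ₁ = h/√(2m₁KE) = 7.09 × 10^-13 m
For electron: λ₂ = h/√(2m₂KE) = 3.04 × 10^-11 m

Since λ ∝ 1/√m at constant kinetic energy, the lighter particle has the longer wavelength.

The electron has the longer de Broglie wavelength.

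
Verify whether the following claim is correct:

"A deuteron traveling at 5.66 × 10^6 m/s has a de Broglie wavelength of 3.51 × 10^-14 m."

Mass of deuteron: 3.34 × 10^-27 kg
True

The claim is correct.

Using λ = h/(mv):
λ = (6.626 × 10^-34 J·s) / (3.34 × 10^-27 kg × 5.66 × 10^6 m/s)
λ = 3.51 × 10^-14 m

This matches the claimed value.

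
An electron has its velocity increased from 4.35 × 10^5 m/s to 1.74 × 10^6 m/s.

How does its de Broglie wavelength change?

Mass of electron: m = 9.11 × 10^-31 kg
The wavelength decreases by a factor of 4.

Using λ = h/(mv):

Initial wavelength: λ₁ = h/(mv₁) = 1.67 × 10^-9 m
Final wavelength: λ₂ = h/(mv₂) = 4.18 × 10^-10 m

Since λ ∝ 1/v, when velocity increases by a factor of 4, the wavelength decreases by a factor of 4.

λ₂/λ₁ = v₁/v₂ = 1/4

The wavelength decreases by a factor of 4.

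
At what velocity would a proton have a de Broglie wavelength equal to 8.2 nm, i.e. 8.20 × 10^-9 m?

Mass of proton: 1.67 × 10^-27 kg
4.84 × 10^1 m/s

From λ = h/(mv), solve for v:

v = h/(mλ)
v = (6.626 × 10^-34 J·s) / (1.67 × 10^-27 kg × 8.20 × 10^-9 m)
v = 4.84 × 10^1 m/s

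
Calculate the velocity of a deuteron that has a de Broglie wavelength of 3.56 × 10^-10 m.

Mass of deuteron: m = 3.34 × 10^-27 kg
5.57 × 10^2 m/s

From the de Broglie relation λ = h/(mv), we solve for v:

v = h/(mλ)
v = (6.626 × 10^-34 J·s) / (3.34 × 10^-27 kg × 3.56 × 10^-10 m)
v = 5.57 × 10^2 m/s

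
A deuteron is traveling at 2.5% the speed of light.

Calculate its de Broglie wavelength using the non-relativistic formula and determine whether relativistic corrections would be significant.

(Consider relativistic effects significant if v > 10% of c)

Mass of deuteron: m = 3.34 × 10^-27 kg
No, relativistic corrections are not needed.

Using the non-relativistic de Broglie formula λ = h/(mv):

v = 2.5% × c = 7.495 × 10^6 m/s

λ = h/(mv)
λ = (6.626 × 10^-34 J·s) / (3.34 × 10^-27 kg × 7.495 × 10^6 m/s)
λ = 2.65 × 10^-14 m

Since v = 2.5% of c < 10% of c, relativistic corrections are NOT significant and this non-relativistic result is a good approximation.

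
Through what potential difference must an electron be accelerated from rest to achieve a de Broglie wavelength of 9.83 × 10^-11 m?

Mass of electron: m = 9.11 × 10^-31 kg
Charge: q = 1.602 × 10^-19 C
156 V

From λ = h/√(2mqV), we solve for V:

λ² = h²/(2mqV)
V = h²/(2mqλ²)
V = (6.626 × 10^-34 J·s)² / (2 × 9.11 × 10^-31 kg × 1.602 × 10^-19 C × (9.83 × 10^-11 m)²)
V = 156 V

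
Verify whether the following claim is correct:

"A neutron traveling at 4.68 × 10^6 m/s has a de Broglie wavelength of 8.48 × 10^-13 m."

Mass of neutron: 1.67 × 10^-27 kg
False

The claim is incorrect.

Using λ = h/(mv):
λ = (6.626 × 10^-34 J·s) / (1.67 × 10^-27 kg × 4.68 × 10^6 m/s)
λ = 8.48 × 10^-14 m

The actual wavelength differs from the claimed 8.48 × 10^-13 m.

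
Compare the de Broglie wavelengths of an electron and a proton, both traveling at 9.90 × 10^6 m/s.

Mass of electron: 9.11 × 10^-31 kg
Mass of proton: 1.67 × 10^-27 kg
The electron has the longer wavelength.

Using λ = h/(mv), since both particles have the same velocity, the wavelength depends only on mass.

For electron: λ₁ = h/(m₁v) = 7.35 × 10^-11 m
For proton: λ₂ = h/(m₂v) = 4.01 × 10^-14 m

Since λ ∝ 1/m at constant velocity, the lighter particle has the longer wavelength.

The electron has the longer de Broglie wavelength.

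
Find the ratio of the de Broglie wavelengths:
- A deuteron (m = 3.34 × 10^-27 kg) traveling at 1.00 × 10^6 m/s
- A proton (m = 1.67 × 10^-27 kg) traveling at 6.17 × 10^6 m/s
λ₁/λ₂ = 3.08

Using λ = h/(mv):

λ₁ = h/(m₁v₁) = 1.98 × 10^-13 m
λ₂ = h/(m₂v₂) = 6.43 × 10^-14 m

Ratio λ₁/λ₂ = (m₂v₂)/(m₁v₁)
         = (1.67 × 10^-27 kg × 6.17 × 10^6 m/s) / (3.34 × 10^-27 kg × 1.00 × 10^6 m/s)
         = 3.08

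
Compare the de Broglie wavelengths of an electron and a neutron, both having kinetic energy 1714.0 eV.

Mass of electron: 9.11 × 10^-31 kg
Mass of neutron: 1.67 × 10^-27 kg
The electron has the longer wavelength.

Using λ = h/√(2mKE):

For electron: λ₁ = h/√(2m₁KE) = 2.96 × 10^-11 m
For neutron: λ₂ = h/√(2m₂KE) = 6.92 × 10^-13 m

Since λ ∝ 1/√m at constant kinetic energy, the lighter particle has the longer wavelength.

The electron has the longer de Broglie wavelength.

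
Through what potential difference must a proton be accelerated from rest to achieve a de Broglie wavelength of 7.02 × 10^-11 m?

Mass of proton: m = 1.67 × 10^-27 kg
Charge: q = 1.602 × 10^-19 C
1.67 × 10^-1 V

From λ = h/√(2mqV), we solve for V:

λ² = h²/(2mqV)
V = h²/(2mqλ²)
V = (6.626 × 10^-34 J·s)² / (2 × 1.67 × 10^-27 kg × 1.602 × 10^-19 C × (7.02 × 10^-11 m)²)
V = 1.67 × 10^-1 V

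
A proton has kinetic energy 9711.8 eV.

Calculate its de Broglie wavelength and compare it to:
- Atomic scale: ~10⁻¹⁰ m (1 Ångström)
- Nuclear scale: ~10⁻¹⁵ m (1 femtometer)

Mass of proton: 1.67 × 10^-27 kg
λ = 2.91 × 10^-13 m, which is between nuclear and atomic scales.

Using λ = h/√(2mKE):

KE = 9711.8 eV = 1.556 × 10^-15 J

λ = h/√(2mKE)
λ = (6.626 × 10^-34 J·s) / √(2 × 1.67 × 10^-27 kg × 1.556 × 10^-15 J)
λ = 2.91 × 10^-13 m

Comparison:
- Atomic scale (10⁻¹⁰ m): λ is 0.0029× this size
- Nuclear scale (10⁻¹⁵ m): λ is 2.9e+02× this size

The wavelength is between nuclear and atomic scales.

This wavelength is appropriate for probing atomic structure but too large for nuclear physics experiments.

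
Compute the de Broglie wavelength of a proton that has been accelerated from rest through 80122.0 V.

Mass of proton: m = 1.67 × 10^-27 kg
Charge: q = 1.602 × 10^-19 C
1.01 × 10^-13 m

When a particle is accelerated through voltage V, it gains kinetic energy KE = qV.

The de Broglie wavelength is then λ = h/√(2mqV):

λ = h/√(2mqV)
λ = (6.626 × 10^-34 J·s) / √(2 × 1.67 × 10^-27 kg × 1.602 × 10^-19 C × 80122.0 V)
λ = 1.01 × 10^-13 m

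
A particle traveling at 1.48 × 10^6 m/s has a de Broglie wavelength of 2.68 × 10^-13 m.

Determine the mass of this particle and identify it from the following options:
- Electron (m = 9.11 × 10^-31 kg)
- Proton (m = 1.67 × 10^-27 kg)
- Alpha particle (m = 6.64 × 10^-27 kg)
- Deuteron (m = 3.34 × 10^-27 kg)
The particle is a proton.

From λ = h/(mv), solve for mass:

m = h/(λv)
m = (6.626 × 10^-34 J·s) / (2.68 × 10^-13 m × 1.48 × 10^6 m/s)
m = 1.67 × 10^-27 kg

Comparing with the listed masses, this is closest to a proton.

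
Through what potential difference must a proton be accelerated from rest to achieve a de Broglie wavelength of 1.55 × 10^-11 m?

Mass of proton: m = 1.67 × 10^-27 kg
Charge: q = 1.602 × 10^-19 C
3.42 V

From λ = h/√(2mqV), we solve for V:

λ² = h²/(2mqV)
V = h²/(2mqλ²)
V = (6.626 × 10^-34 J·s)² / (2 × 1.67 × 10^-27 kg × 1.602 × 10^-19 C × (1.55 × 10^-11 m)²)
V = 3.42 V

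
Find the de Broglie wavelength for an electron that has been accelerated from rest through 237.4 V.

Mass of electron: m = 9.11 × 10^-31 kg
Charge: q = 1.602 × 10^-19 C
7.96 × 10^-11 m

When a particle is accelerated through voltage V, it gains kinetic energy KE = qV.

The de Broglie wavelength is then λ = h/√(2mqV):

λ = h/√(2mqV)
λ = (6.626 × 10^-34 J·s) / √(2 × 9.11 × 10^-31 kg × 1.602 × 10^-19 C × 237.4 V)
λ = 7.96 × 10^-11 m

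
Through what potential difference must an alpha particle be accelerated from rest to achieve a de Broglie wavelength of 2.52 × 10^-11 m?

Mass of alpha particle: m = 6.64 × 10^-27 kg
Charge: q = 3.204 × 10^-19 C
1.62 × 10^-1 V

From λ = h/√(2mqV), we solve for V:

λ² = h²/(2mqV)
V = h²/(2mqλ²)
V = (6.626 × 10^-34 J·s)² / (2 × 6.64 × 10^-27 kg × 3.204 × 10^-19 C × (2.52 × 10^-11 m)²)
V = 1.62 × 10^-1 V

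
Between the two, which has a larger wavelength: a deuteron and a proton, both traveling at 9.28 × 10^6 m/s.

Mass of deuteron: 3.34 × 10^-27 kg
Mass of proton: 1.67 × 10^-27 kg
The proton has the longer wavelength.

Using λ = h/(mv), since both particles have the same velocity, the wavelength depends only on mass.

For deuteron: λ₁ = h/(m₁v) = 2.14 × 10^-14 m
For proton: λ₂ = h/(m₂v) = 4.28 × 10^-14 m

Since λ ∝ 1/m at constant velocity, the lighter particle has the longer wavelength.

The proton has the longer de Broglie wavelength.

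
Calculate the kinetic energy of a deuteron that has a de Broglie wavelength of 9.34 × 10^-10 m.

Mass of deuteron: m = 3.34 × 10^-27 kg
7.53 × 10^-23 J (or 4.70 × 10^-4 eV)

From λ = h/√(2mKE), we solve for KE:

λ² = h²/(2mKE)
KE = h²/(2mλ²)
KE = (6.626 × 10^-34 J·s)² / (2 × 3.34 × 10^-27 kg × (9.34 × 10^-10 m)²)
KE = 7.53 × 10^-23 J
KE = 4.70 × 10^-4 eV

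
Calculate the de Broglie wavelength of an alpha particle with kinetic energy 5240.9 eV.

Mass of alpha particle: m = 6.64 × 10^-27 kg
1.98 × 10^-13 m

Using λ = h/√(2mKE):

First convert KE to Joules: KE = 5240.9 eV = 8.397 × 10^-16 J

λ = h/√(2mKE)
λ = (6.626 × 10^-34 J·s) / √(2 × 6.64 × 10^-27 kg × 8.397 × 10^-16 J)
λ = 1.98 × 10^-13 m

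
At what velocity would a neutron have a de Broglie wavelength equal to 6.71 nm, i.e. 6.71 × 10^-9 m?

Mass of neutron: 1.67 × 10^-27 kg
5.91 × 10^1 m/s

From λ = h/(mv), solve for v:

v = h/(mλ)
v = (6.626 × 10^-34 J·s) / (1.67 × 10^-27 kg × 6.71 × 10^-9 m)
v = 5.91 × 10^1 m/s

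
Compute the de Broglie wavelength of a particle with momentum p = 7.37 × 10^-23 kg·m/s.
8.99 × 10^-12 m

Using the de Broglie relation λ = h/p:

λ = h/p
λ = (6.626 × 10^-34 J·s) / (7.37 × 10^-23 kg·m/s)
λ = 8.99 × 10^-12 m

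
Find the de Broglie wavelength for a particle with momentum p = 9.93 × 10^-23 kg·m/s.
6.67 × 10^-12 m

Using the de Broglie relation λ = h/p:

λ = h/p
λ = (6.626 × 10^-34 J·s) / (9.93 × 10^-23 kg·m/s)
λ = 6.67 × 10^-12 m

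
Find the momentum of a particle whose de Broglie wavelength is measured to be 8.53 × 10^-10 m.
7.77 × 10^-25 kg·m/s

From the de Broglie relation λ = h/p, we solve for p:

p = h/λ
p = (6.626 × 10^-34 J·s) / (8.53 × 10^-10 m)
p = 7.77 × 10^-25 kg·m/s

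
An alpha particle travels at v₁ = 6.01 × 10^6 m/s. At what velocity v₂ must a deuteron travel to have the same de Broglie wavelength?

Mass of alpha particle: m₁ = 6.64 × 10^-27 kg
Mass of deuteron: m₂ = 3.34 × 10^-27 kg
v₂ = 1.19 × 10^7 m/s

For equal de Broglie wavelengths: λ₁ = λ₂

h/(m₁v₁) = h/(m₂v₂)
m₁v₁ = m₂v₂
v₂ = v₁ · (m₁/m₂)

v₂ = 6.01 × 10^6 m/s × (6.64 × 10^-27 kg / 3.34 × 10^-27 kg)
v₂ = 1.19 × 10^7 m/s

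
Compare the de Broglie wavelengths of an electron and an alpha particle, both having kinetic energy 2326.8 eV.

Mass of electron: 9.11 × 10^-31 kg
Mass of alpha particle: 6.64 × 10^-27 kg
The electron has the longer wavelength.

Using λ = h/√(2mKE):

For electron: λ₁ = h/√(2m₁KE) = 2.54 × 10^-11 m
For alpha particle: λ₂ = h/√(2m₂KE) = 2.98 × 10^-13 m

Since λ ∝ 1/√m at constant kinetic energy, the lighter particle has the longer wavelength.

The electron has the longer de Broglie wavelength.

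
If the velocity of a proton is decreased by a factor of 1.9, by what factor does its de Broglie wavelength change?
The wavelength increases by a factor of 1.9.

From λ = h/(mv), the wavelength is inversely proportional to velocity:

λ ∝ 1/v

If v → v/1.9, then λ → 1.9λ

When velocity is decreased by a factor of 1.9, the wavelength increases by a factor of 1.9.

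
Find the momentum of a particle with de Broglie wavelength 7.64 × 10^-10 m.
8.67 × 10^-25 kg·m/s

From the de Broglie relation λ = h/p, we solve for p:

p = h/λ
p = (6.626 × 10^-34 J·s) / (7.64 × 10^-10 m)
p = 8.67 × 10^-25 kg·m/s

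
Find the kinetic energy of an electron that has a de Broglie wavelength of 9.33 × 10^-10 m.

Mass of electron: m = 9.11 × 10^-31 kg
2.77 × 10^-19 J (or 1.73 eV)

From λ = h/√(2mKE), we solve for KE:

λ² = h²/(2mKE)
KE = h²/(2mλ²)
KE = (6.626 × 10^-34 J·s)² / (2 × 9.11 × 10^-31 kg × (9.33 × 10^-10 m)²)
KE = 2.77 × 10^-19 J
KE = 1.73 eV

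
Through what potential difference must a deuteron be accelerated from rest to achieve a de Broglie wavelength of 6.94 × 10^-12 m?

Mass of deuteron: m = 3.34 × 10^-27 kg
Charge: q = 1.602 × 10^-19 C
8.52 V

From λ = h/√(2mqV), we solve for V:

λ² = h²/(2mqV)
V = h²/(2mqλ²)
V = (6.626 × 10^-34 J·s)² / (2 × 3.34 × 10^-27 kg × 1.602 × 10^-19 C × (6.94 × 10^-12 m)²)
V = 8.52 V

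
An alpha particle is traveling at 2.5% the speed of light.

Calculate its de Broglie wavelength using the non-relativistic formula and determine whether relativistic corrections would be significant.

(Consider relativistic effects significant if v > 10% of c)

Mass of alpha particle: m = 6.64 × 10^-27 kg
No, relativistic corrections are not needed.

Using the non-relativistic de Broglie formula λ = h/(mv):

v = 2.5% × c = 7.495 × 10^6 m/s

λ = h/(mv)
λ = (6.626 × 10^-34 J·s) / (6.64 × 10^-27 kg × 7.495 × 10^6 m/s)
λ = 1.33 × 10^-14 m

Since v = 2.5% of c < 10% of c, relativistic corrections are NOT significant and this non-relativistic result is a good approximation.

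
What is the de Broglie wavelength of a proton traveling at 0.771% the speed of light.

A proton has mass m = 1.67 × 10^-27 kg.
1.72 × 10^-13 m

Using the de Broglie relation λ = h/(mv):

v = 0.771% × c = 2.311 × 10^6 m/s

λ = h/(mv)
λ = (6.626 × 10^-34 J·s) / (1.67 × 10^-27 kg × 2.311 × 10^6 m/s)
λ = 1.72 × 10^-13 m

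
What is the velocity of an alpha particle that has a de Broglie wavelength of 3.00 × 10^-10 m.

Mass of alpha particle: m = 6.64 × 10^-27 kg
3.33 × 10^2 m/s

From the de Broglie relation λ = h/(mv), we solve for v:

v = h/(mλ)
v = (6.626 × 10^-34 J·s) / (6.64 × 10^-27 kg × 3.00 × 10^-10 m)
v = 3.33 × 10^2 m/s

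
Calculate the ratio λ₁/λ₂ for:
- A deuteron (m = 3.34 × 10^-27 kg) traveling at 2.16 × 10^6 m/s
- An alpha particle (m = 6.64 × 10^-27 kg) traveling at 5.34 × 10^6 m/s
λ₁/λ₂ = 4.91

Using λ = h/(mv):

λ₁ = h/(m₁v₁) = 9.18 × 10^-14 m
λ₂ = h/(m₂v₂) = 1.87 × 10^-14 m

Ratio λ₁/λ₂ = (m₂v₂)/(m₁v₁)
         = (6.64 × 10^-27 kg × 5.34 × 10^6 m/s) / (3.34 × 10^-27 kg × 2.16 × 10^6 m/s)
         = 4.91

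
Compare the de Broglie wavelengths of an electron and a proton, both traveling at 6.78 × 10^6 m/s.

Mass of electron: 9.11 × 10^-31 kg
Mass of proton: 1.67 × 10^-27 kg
The electron has the longer wavelength.

Using λ = h/(mv), since both particles have the same velocity, the wavelength depends only on mass.

For electron: λ₁ = h/(m₁v) = 1.07 × 10^-10 m
For proton: λ₂ = h/(m₂v) = 5.85 × 10^-14 m

Since λ ∝ 1/m at constant velocity, the lighter particle has the longer wavelength.

The electron has the longer de Broglie wavelength.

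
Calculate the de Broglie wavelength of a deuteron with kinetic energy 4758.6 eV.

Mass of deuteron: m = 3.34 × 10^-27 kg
2.94 × 10^-13 m

Using λ = h/√(2mKE):

First convert KE to Joules: KE = 4758.6 eV = 7.624 × 10^-16 J

λ = h/√(2mKE)
λ = (6.626 × 10^-34 J·s) / √(2 × 3.34 × 10^-27 kg × 7.624 × 10^-16 J)
λ = 2.94 × 10^-13 m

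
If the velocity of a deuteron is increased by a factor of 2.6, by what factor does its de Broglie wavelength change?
The wavelength decreases by a factor of 2.6.

From λ = h/(mv), the wavelength is inversely proportional to velocity:

λ ∝ 1/v

If v → 2.6v, then λ → λ/2.6

When velocity is increased by a factor of 2.6, the wavelength decreases by a factor of 2.6.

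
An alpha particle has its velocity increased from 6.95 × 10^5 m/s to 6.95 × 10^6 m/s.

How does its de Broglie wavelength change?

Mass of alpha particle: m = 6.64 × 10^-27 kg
The wavelength decreases by a factor of 10.

Using λ = h/(mv):

Initial wavelength: λ₁ = h/(mv₁) = 1.44 × 10^-13 m
Final wavelength: λ₂ = h/(mv₂) = 1.44 × 10^-14 m

Since λ ∝ 1/v, when velocity increases by a factor of 10, the wavelength decreases by a factor of 10.

λ₂/λ₁ = v₁/v₂ = 1/10

The wavelength decreases by a factor of 10.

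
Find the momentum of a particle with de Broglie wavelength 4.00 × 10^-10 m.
1.66 × 10^-24 kg·m/s

From the de Broglie relation λ = h/p, we solve for p:

p = h/λ
p = (6.626 × 10^-34 J·s) / (4.00 × 10^-10 m)
p = 1.66 × 10^-24 kg·m/s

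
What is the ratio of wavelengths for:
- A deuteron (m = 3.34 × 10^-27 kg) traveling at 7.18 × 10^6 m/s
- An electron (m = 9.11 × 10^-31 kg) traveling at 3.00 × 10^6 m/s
λ₁/λ₂ = 1.14 × 10^-4

Using λ = h/(mv):

λ₁ = h/(m₁v₁) = 2.76 × 10^-14 m
λ₂ = h/(m₂v₂) = 2.42 × 10^-10 m

Ratio λ₁/λ₂ = (m₂v₂)/(m₁v₁)
         = (9.11 × 10^-31 kg × 3.00 × 10^6 m/s) / (3.34 × 10^-27 kg × 7.18 × 10^6 m/s)
         = 1.14 × 10^-4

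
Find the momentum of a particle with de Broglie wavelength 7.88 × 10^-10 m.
8.41 × 10^-25 kg·m/s

From the de Broglie relation λ = h/p, we solve for p:

p = h/λ
p = (6.626 × 10^-34 J·s) / (7.88 × 10^-10 m)
p = 8.41 × 10^-25 kg·m/s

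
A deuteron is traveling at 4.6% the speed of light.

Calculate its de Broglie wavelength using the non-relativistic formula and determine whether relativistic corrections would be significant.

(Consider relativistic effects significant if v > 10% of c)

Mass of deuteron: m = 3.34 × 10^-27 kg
No, relativistic corrections are not needed.

Using the non-relativistic de Broglie formula λ = h/(mv):

v = 4.6% × c = 1.379 × 10^7 m/s

λ = h/(mv)
λ = (6.626 × 10^-34 J·s) / (3.34 × 10^-27 kg × 1.379 × 10^7 m/s)
λ = 1.44 × 10^-14 m

Since v = 4.6% of c < 10% of c, relativistic corrections are NOT significant and this non-relativistic result is a good approximation.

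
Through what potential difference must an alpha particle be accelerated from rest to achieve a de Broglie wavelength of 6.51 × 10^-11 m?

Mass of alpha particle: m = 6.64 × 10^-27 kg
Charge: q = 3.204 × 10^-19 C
2.43 × 10^-2 V

From λ = h/√(2mqV), we solve for V:

λ² = h²/(2mqV)
V = h²/(2mqλ²)
V = (6.626 × 10^-34 J·s)² / (2 × 6.64 × 10^-27 kg × 3.204 × 10^-19 C × (6.51 × 10^-11 m)²)
V = 2.43 × 10^-2 V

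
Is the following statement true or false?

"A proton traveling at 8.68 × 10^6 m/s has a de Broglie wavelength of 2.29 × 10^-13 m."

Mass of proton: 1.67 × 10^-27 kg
False

The claim is incorrect.

Using λ = h/(mv):
λ = (6.626 × 10^-34 J·s) / (1.67 × 10^-27 kg × 8.68 × 10^6 m/s)
λ = 4.57 × 10^-14 m

The actual wavelength differs from the claimed 2.29 × 10^-13 m.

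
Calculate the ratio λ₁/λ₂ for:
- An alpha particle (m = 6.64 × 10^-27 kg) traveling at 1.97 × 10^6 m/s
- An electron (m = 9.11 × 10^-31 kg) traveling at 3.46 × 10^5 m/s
λ₁/λ₂ = 2.41 × 10^-5

Using λ = h/(mv):

λ₁ = h/(m₁v₁) = 5.07 × 10^-14 m
λ₂ = h/(m₂v₂) = 2.10 × 10^-9 m

Ratio λ₁/λ₂ = (m₂v₂)/(m₁v₁)
         = (9.11 × 10^-31 kg × 3.46 × 10^5 m/s) / (6.64 × 10^-27 kg × 1.97 × 10^6 m/s)
         = 2.41 × 10^-5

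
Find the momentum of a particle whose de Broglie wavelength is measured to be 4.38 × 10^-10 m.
1.51 × 10^-24 kg·m/s

From the de Broglie relation λ = h/p, we solve for p:

p = h/λ
p = (6.626 × 10^-34 J·s) / (4.38 × 10^-10 m)
p = 1.51 × 10^-24 kg·m/s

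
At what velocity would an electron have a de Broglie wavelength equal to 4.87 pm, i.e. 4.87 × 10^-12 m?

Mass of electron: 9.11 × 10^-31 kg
1.49 × 10^8 m/s

From λ = h/(mv), solve for v:

v = h/(mλ)
v = (6.626 × 10^-34 J·s) / (9.11 × 10^-31 kg × 4.87 × 10^-12 m)
v = 1.49 × 10^8 m/s

Note: This velocity is 49.8% of the speed of light, so relativistic corrections would be needed for a more accurate calculation.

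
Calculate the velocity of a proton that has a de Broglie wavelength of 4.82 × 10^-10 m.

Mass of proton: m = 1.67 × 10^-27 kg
8.23 × 10^2 m/s

From the de Broglie relation λ = h/(mv), we solve for v:

v = h/(mλ)
v = (6.626 × 10^-34 J·s) / (1.67 × 10^-27 kg × 4.82 × 10^-10 m)
v = 8.23 × 10^2 m/s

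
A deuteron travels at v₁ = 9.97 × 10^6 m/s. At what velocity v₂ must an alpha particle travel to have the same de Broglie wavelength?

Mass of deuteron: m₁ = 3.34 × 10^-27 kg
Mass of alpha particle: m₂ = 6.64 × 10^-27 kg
v₂ = 5.02 × 10^6 m/s

For equal de Broglie wavelengths: λ₁ = λ₂

h/(m₁v₁) = h/(m₂v₂)
m₁v₁ = m₂v₂
v₂ = v₁ · (m₁/m₂)

v₂ = 9.97 × 10^6 m/s × (3.34 × 10^-27 kg / 6.64 × 10^-27 kg)
v₂ = 5.02 × 10^6 m/s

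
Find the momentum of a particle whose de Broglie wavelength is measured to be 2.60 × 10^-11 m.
2.55 × 10^-23 kg·m/s

From the de Broglie relation λ = h/p, we solve for p:

p = h/λ
p = (6.626 × 10^-34 J·s) / (2.60 × 10^-11 m)
p = 2.55 × 10^-23 kg·m/s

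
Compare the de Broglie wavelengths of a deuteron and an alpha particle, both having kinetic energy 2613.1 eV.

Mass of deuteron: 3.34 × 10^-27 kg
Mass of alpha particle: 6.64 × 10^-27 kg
The deuteron has the longer wavelength.

Using λ = h/√(2mKE):

For deuteron: λ₁ = h/√(2m₁KE) = 3.96 × 10^-13 m
For alpha particle: λ₂ = h/√(2m₂KE) = 2.81 × 10^-13 m

Since λ ∝ 1/√m at constant kinetic energy, the lighter particle has the longer wavelength.

The deuteron has the longer de Broglie wavelength.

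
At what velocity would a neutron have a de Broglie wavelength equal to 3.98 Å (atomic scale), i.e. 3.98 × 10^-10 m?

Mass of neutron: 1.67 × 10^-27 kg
9.97 × 10^2 m/s

From λ = h/(mv), solve for v:

v = h/(mλ)
v = (6.626 × 10^-34 J·s) / (1.67 × 10^-27 kg × 3.98 × 10^-10 m)
v = 9.97 × 10^2 m/s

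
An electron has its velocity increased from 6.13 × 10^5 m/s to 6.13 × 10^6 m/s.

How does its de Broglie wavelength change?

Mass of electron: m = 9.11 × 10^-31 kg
The wavelength decreases by a factor of 10.

Using λ = h/(mv):

Initial wavelength: λ₁ = h/(mv₁) = 1.19 × 10^-9 m
Final wavelength: λ₂ = h/(mv₂) = 1.19 × 10^-10 m

Since λ ∝ 1/v, when velocity increases by a factor of 10, the wavelength decreases by a factor of 10.

λ₂/λ₁ = v₁/v₂ = 1/10

The wavelength decreases by a factor of 10.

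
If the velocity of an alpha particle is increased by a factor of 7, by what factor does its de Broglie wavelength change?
The wavelength decreases by a factor of 7.

From λ = h/(mv), the wavelength is inversely proportional to velocity:

λ ∝ 1/v

If v → 7v, then λ → λ/7

When velocity is increased by a factor of 7, the wavelength decreases by a factor of 7.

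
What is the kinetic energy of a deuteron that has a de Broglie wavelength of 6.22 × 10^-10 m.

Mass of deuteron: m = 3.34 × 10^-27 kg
1.70 × 10^-22 J (or 1.06 × 10^-3 eV)

From λ = h/√(2mKE), we solve for KE:

λ² = h²/(2mKE)
KE = h²/(2mλ²)
KE = (6.626 × 10^-34 J·s)² / (2 × 3.34 × 10^-27 kg × (6.22 × 10^-10 m)²)
KE = 1.70 × 10^-22 J
KE = 1.06 × 10^-3 eV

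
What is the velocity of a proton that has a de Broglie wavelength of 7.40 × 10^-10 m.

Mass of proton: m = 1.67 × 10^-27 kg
5.36 × 10^2 m/s

From the de Broglie relation λ = h/(mv), we solve for v:

v = h/(mλ)
v = (6.626 × 10^-34 J·s) / (1.67 × 10^-27 kg × 7.40 × 10^-10 m)
v = 5.36 × 10^2 m/s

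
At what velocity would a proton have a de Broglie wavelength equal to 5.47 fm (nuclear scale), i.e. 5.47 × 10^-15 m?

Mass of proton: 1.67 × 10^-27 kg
7.25 × 10^7 m/s

From λ = h/(mv), solve for v:

v = h/(mλ)
v = (6.626 × 10^-34 J·s) / (1.67 × 10^-27 kg × 5.47 × 10^-15 m)
v = 7.25 × 10^7 m/s

Note: This velocity is 24.2% of the speed of light, so relativistic corrections would be needed for a more accurate calculation.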